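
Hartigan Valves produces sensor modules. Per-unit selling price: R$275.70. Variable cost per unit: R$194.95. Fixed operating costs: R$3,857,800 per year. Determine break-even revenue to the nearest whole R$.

R$13,171,461

Contribution margin per unit = R$275.70 − R$194.95 = R$80.75, a CM ratio of R$80.75 ÷ R$275.70 = 0.2929.
Break-even sales = FC ÷ CM ratio = R$3,857,800 × R$275.70 / R$80.75 = R$13,171,461.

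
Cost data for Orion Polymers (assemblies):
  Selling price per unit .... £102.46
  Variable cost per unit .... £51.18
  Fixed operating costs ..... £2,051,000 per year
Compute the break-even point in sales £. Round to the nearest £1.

CM per unit = £102.46 − £51.18 = £51.28; CM ratio = £51.28 / £102.46 = 0.5005.
Break-even revenue = fixed costs × price ÷ CM = £2,051,000 × £102.46 ÷ £51.28 = £4,098,000.

£4,098,000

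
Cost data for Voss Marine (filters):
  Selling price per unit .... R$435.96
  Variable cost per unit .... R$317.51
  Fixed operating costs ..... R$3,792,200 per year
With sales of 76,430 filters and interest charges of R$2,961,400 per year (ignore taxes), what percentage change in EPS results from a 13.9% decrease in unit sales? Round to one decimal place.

Contribution at this volume is 76,430 × R$118.45 = R$9,053,133.50.
Operating income = contribution − fixed costs = R$9,053,133.50 − R$3,792,200 = R$5,260,933.50.
Interest = R$2,961,400.00, so EBIT − I = R$2,299,533.50.
DCL = total CM / (EBIT − I) = R$9,053,133.50 / R$2,299,533.50 = 3.9369.
%ΔEPS = DCL × %ΔSales = 3.9369 × -13.9% = -54.7%.

-54.7%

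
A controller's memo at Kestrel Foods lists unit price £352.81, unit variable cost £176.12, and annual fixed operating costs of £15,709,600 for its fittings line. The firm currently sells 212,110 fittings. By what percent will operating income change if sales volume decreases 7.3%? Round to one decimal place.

-12.6%

Total contribution margin = 212,110 × £176.69 = £37,477,715.90.
Operating income = contribution − fixed costs = £37,477,715.90 − £15,709,600 = £21,768,115.90.
So DOL = total CM / EBIT = £37,477,715.90 / £21,768,115.90 = 1.7217.
Operating income changes by 1.7217 × -7.3% = -12.6%.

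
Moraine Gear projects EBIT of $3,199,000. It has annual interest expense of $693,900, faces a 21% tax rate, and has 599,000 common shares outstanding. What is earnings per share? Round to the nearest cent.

$3.30

Pre-tax income = $3,199,000 − $693,900.00 = $2,505,100.00.
After tax at 21%: net income = $2,505,100.00 × 0.79 = $1,979,029.00.
EPS = $1,979,029.00 ÷ 599,000 = $3.30.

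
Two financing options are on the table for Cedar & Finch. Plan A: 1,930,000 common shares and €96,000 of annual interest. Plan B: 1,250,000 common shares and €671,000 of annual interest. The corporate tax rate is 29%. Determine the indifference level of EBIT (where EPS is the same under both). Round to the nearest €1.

€1,727,985

At indifference, (EBIT − 96,000)(1 − t)/1,930,000 = (EBIT − 671,000)(1 − t)/1,250,000.
The (1 − t) factor cancels: (EBIT − 96,000) × 1,250,000 = (EBIT − 671,000) × 1,930,000.
Solving, EBIT = (671,000·1,930,000 − 96,000·1,250,000) / (1,930,000 − 1,250,000) = 1,175,030,000,000 / 680,000 = 1,727,985.29.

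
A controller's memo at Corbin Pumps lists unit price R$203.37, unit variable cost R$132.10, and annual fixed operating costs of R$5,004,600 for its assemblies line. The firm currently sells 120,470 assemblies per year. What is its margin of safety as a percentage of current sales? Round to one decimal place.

41.7%

Contribution margin per unit = R$203.37 − R$132.10 = R$71.27. Break-even units = R$5,004,600 ÷ R$71.27 = 70,220.29; break-even revenue = 70,220.29 × R$203.37 = R$14,280,700.18.
Actual sales revenue = 120,470 × R$203.37 = R$24,499,983.90.
Margin of safety = (R$24,499,983.90 − R$14,280,700.18) ÷ R$24,499,983.90 = 41.7%.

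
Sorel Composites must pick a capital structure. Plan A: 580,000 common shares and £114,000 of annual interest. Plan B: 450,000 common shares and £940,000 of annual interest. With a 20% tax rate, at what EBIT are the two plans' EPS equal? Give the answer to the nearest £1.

£3,799,231

Set EPS_A = EPS_B: (EBIT − £114,000)(1 − 0.20) ÷ 580,000 = (EBIT − £940,000)(1 − 0.20) ÷ 450,000.
The (1 − t) factor cancels: (EBIT − 114,000) × 450,000 = (EBIT − 940,000) × 580,000.
Solving, EBIT = (940,000·580,000 − 114,000·450,000) / (580,000 − 450,000) = 493,900,000,000 / 130,000 = 3,799,230.77.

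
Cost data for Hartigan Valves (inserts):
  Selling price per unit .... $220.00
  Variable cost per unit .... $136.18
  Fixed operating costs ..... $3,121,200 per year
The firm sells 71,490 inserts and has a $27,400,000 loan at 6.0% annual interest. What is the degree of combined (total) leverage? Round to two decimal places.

Total contribution margin = 71,490 × $83.82 = $5,992,291.80.
Subtracting fixed costs: EBIT = $5,992,291.80 − $3,121,200 = $2,871,091.80. Interest = $1,644,000.00.
DOL = $5,992,291.80 ÷ $2,871,091.80 = 2.0871; DFL = $2,871,091.80 ÷ $1,227,091.80 = 2.3398.
DCL = DOL × DFL = 2.0871 × 2.3398 = 4.8834.

4.88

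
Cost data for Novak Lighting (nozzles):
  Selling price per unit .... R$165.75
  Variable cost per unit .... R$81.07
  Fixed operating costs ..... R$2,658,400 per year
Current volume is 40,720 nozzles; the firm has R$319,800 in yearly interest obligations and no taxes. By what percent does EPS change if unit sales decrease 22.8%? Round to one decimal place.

At 40,720 units, contribution = 40,720 × R$84.68 = R$3,448,169.60.
Operating income = contribution − fixed costs = R$3,448,169.60 − R$2,658,400 = R$789,769.60.
Interest = R$319,800.00, so EBIT − I = R$469,969.60.
DCL = total CM / (EBIT − I) = R$3,448,169.60 / R$469,969.60 = 7.3370.
EPS therefore changes by 7.3370 × (-22.8%) = -167.3%.

-167.3%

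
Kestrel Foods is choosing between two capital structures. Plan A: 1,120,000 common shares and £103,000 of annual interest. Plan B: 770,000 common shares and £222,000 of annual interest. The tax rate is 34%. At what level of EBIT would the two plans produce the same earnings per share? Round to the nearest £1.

Set EPS_A = EPS_B: (EBIT − £103,000)(1 − 0.34) ÷ 1,120,000 = (EBIT − £222,000)(1 − 0.34) ÷ 770,000.
Cancelling (1 − t) and cross-multiplying: 770,000·(EBIT − 103,000) = 1,120,000·(EBIT − 222,000).
EBIT × (1,120,000 − 770,000) = 222,000 × 1,120,000 − 103,000 × 770,000 = 169,330,000,000, so EBIT = 169,330,000,000 ÷ 350,000 = 483,800.00.

£483,800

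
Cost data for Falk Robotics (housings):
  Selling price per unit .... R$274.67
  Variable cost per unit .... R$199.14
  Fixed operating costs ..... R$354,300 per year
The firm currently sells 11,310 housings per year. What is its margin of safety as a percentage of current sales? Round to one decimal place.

58.5%

Contribution margin per unit = R$274.67 − R$199.14 = R$75.53. Break-even units = R$354,300 ÷ R$75.53 = 4,690.85; break-even revenue = 4,690.85 × R$274.67 = R$1,288,436.13.
Actual sales revenue = 11,310 × R$274.67 = R$3,106,517.70.
Margin of safety = (R$3,106,517.70 − R$1,288,436.13) ÷ R$3,106,517.70 = 58.5%.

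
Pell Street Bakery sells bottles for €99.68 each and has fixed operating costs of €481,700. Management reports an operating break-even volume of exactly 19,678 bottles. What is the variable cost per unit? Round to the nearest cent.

Contribution per unit must be FC / Q = €481,700 / 19,678 = €24.4791.
Variable cost per unit = €99.68 − €24.4791 = €75.20.

€75.20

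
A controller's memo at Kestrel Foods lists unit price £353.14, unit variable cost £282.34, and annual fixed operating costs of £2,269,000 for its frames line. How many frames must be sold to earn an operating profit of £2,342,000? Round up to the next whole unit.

Unit CM = price − variable cost = £353.14 − £282.34 = £70.80.
Units = (FC + target) / CM = (£2,269,000 + £2,342,000) / £70.80 = 65,127.12, so 65,128 frames.

65,128 frames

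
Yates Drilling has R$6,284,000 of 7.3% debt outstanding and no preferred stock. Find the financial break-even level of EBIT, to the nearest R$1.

Annual interest = 7.3% × R$6,284,000 = R$458,732.00.
Without preferred stock the financial break-even is simply EBIT = interest = R$458,732.00.

R$458,732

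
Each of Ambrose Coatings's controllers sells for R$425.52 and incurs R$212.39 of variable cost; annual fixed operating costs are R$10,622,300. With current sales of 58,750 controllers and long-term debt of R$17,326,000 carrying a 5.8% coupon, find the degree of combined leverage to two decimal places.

14.00

Contribution at this volume is 58,750 × R$213.13 = R$12,521,387.50.
Operating income = contribution − fixed costs = R$12,521,387.50 − R$10,622,300 = R$1,899,087.50. Interest = R$1,004,908.00.
DOL = R$12,521,387.50 ÷ R$1,899,087.50 = 6.5934; DFL = R$1,899,087.50 ÷ R$894,179.50 = 2.1238.
DCL = DOL × DFL = 6.5934 × 2.1238 = 14.0031.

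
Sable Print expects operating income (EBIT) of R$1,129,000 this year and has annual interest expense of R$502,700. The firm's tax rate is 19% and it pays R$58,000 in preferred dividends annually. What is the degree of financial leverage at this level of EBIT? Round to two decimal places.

2.04

Annual interest charges come to R$502,700.00.
Pre-tax preferred-dividend burden = R$58,000 ÷ (1 − 0.19) = R$71,604.94.
DFL = EBIT ÷ [EBIT − I − D_p/(1−t)] = R$1,129,000 ÷ [R$1,129,000 − R$502,700.00 − R$71,604.94] = R$1,129,000 ÷ R$554,695.06 = 2.0354.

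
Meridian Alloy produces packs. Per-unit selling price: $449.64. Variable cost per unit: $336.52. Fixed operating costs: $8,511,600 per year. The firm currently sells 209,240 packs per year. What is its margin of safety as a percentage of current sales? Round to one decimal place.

64.0%

Unit CM = price − variable cost = $449.64 − $336.52 = $113.12. Break-even units = $8,511,600 ÷ $113.12 = 75,243.99; break-even revenue = 75,243.99 × $449.64 = $33,832,707.07.
Current sales = 209,240 × $449.64 = $94,082,673.60.
Margin of safety = ($94,082,673.60 − $33,832,707.07) ÷ $94,082,673.60 = 64.0%.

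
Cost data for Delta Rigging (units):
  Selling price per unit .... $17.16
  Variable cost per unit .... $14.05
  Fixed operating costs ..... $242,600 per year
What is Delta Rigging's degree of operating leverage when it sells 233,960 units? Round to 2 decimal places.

At 233,960 units, contribution = 233,960 × $3.11 = $727,615.60.
Operating income = contribution − fixed costs = $727,615.60 − $242,600 = $485,015.60.
DOL = contribution ÷ EBIT = $727,615.60 ÷ $485,015.60 = 1.5002.

1.50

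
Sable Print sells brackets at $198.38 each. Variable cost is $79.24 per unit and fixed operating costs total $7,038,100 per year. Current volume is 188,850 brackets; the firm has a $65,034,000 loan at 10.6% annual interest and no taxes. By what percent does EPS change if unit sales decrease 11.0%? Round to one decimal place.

Total contribution margin = 188,850 × $119.14 = $22,499,589.00.
Subtracting fixed costs: EBIT = $22,499,589.00 − $7,038,100 = $15,461,489.00.
Interest = $6,893,604.00, so EBIT − I = $8,567,885.00.
Degree of combined leverage = contribution ÷ (EBIT − I) = $22,499,589.00 ÷ $8,567,885.00 = 2.6260.
EPS therefore changes by 2.6260 × (-11.0%) = -28.9%.

-28.9%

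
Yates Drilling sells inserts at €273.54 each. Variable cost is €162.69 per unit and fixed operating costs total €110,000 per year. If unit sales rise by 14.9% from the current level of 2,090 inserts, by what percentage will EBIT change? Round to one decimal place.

Total contribution margin = 2,090 × €110.85 = €231,676.50.
Subtracting fixed costs: EBIT = €231,676.50 − €110,000 = €121,676.50.
Degree of operating leverage = €231,676.50 / €121,676.50 = 1.9040.
%ΔEBIT = DOL × %ΔSales = 1.9040 × +14.9% = +28.4%.

+28.4%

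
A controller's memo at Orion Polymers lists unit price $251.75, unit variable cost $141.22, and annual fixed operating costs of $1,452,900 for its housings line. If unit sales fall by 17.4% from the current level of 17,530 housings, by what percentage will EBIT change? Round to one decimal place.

Contribution at this volume is 17,530 × $110.53 = $1,937,590.90.
Subtracting fixed costs: EBIT = $1,937,590.90 − $1,452,900 = $484,690.90.
DOL = contribution ÷ EBIT = $1,937,590.90 ÷ $484,690.90 = 3.9976.
%ΔEBIT = DOL × %ΔSales = 3.9976 × -17.4% = -69.6%.

-69.6%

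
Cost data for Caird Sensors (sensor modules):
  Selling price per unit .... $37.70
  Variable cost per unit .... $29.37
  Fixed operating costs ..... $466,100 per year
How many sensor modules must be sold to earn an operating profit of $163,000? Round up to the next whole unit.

Each unit contributes $37.70 − $29.37 = $8.33.
Required volume = (fixed costs + target profit) ÷ CM = ($466,100 + $163,000) ÷ $8.33 = 75,522.21, so 75,523 sensor modules.

75,523 sensor modules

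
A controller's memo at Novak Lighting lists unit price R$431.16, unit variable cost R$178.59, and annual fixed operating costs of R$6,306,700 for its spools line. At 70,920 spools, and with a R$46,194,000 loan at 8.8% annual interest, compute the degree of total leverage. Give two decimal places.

2.38

At 70,920 units, contribution = 70,920 × R$252.57 = R$17,912,264.40.
Operating income = contribution − fixed costs = R$17,912,264.40 − R$6,306,700 = R$11,605,564.40. Interest = R$4,065,072.00, so EBIT − I = R$7,540,492.40.
Degree of total leverage = total CM / (EBIT − interest) = R$17,912,264.40 / R$7,540,492.40 = 2.3755.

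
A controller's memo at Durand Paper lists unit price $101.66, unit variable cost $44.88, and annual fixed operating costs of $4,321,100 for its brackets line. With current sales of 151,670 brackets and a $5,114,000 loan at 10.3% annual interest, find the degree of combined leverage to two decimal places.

2.29

Total contribution margin = 151,670 × $56.78 = $8,611,822.60.
Operating income = contribution − fixed costs = $8,611,822.60 − $4,321,100 = $4,290,722.60. Interest = $526,742.00.
DOL = $8,611,822.60 ÷ $4,290,722.60 = 2.0071; DFL = $4,290,722.60 ÷ $3,763,980.60 = 1.1399.
Combined leverage = 2.0071 × 1.1399 = 2.2879.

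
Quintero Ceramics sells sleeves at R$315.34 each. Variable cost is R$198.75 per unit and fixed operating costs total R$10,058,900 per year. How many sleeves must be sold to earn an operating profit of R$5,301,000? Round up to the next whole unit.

131,743 sleeves

Each unit contributes R$315.34 − R$198.75 = R$116.59.
Required volume = (fixed costs + target profit) ÷ CM = (R$10,058,900 + R$5,301,000) ÷ R$116.59 = 131,742.86, so 131,743 sleeves.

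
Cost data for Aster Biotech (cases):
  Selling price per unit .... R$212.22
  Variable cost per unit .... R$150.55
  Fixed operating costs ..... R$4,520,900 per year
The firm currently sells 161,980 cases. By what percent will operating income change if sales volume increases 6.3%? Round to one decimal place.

At 161,980 units, contribution = 161,980 × R$61.67 = R$9,989,306.60.
EBIT = R$9,989,306.60 − R$4,520,900 = R$5,468,406.60.
Degree of operating leverage = R$9,989,306.60 / R$5,468,406.60 = 1.8267.
%ΔEBIT = DOL × %ΔSales = 1.8267 × +6.3% = +11.5%.

+11.5%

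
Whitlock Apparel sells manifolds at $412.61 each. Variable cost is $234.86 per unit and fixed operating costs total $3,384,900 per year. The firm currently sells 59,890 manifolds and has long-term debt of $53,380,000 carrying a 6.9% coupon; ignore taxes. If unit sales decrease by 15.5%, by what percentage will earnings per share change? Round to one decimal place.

-46.1%

Total contribution margin = 59,890 × $177.75 = $10,645,447.50.
Operating income = contribution − fixed costs = $10,645,447.50 − $3,384,900 = $7,260,547.50.
After interest of $3,683,220.00, pre-tax earnings = $3,577,327.50.
DCL = total CM / (EBIT − I) = $10,645,447.50 / $3,577,327.50 = 2.9758.
EPS therefore changes by 2.9758 × (-15.5%) = -46.1%.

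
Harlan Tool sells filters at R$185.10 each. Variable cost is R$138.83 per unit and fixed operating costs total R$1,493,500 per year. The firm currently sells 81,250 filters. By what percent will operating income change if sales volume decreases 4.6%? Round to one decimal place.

Contribution at this volume is 81,250 × R$46.27 = R$3,759,437.50.
Operating income = contribution − fixed costs = R$3,759,437.50 − R$1,493,500 = R$2,265,937.50.
DOL = contribution ÷ EBIT = R$3,759,437.50 ÷ R$2,265,937.50 = 1.6591.
Operating income changes by 1.6591 × -4.6% = -7.6%.

-7.6%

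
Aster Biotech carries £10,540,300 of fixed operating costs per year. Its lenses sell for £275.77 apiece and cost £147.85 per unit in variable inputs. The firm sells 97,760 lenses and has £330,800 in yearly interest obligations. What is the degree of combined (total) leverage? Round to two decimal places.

7.65

At 97,760 units, contribution = 97,760 × £127.92 = £12,505,459.20.
EBIT = £12,505,459.20 − £10,540,300 = £1,965,159.20. Interest = £330,800.00, so EBIT − I = £1,634,359.20.
DCL = contribution ÷ (EBIT − I) = £12,505,459.20 ÷ £1,634,359.20 = 7.6516.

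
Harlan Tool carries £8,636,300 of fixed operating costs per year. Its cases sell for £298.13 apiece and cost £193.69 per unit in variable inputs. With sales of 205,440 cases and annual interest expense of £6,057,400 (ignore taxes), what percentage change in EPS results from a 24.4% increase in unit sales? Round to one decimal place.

+77.4%

At 205,440 units, contribution = 205,440 × £104.44 = £21,456,153.60.
EBIT = £21,456,153.60 − £8,636,300 = £12,819,853.60.
Interest = £6,057,400.00, so EBIT − I = £6,762,453.60.
DCL = total CM / (EBIT − I) = £21,456,153.60 / £6,762,453.60 = 3.1728.
%ΔEPS = DCL × %ΔSales = 3.1728 × +24.4% = +77.4%.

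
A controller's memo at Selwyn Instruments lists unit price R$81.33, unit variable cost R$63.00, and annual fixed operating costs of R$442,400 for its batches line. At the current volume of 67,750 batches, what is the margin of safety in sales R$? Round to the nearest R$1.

R$3,547,184

Contribution margin per unit = R$81.33 − R$63.00 = R$18.33. Break-even units = R$442,400 ÷ R$18.33 = 24,135.30; break-even revenue = 24,135.30 × R$81.33 = R$1,962,923.73.
Current sales = 67,750 × R$81.33 = R$5,510,107.50.
Margin of safety = R$5,510,107.50 − R$1,962,923.73 = R$3,547,184.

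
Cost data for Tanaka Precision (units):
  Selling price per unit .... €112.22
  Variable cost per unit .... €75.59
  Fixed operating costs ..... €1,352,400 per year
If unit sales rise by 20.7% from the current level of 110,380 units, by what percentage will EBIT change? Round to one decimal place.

At 110,380 units, contribution = 110,380 × €36.63 = €4,043,219.40.
Operating income = contribution − fixed costs = €4,043,219.40 − €1,352,400 = €2,690,819.40.
So DOL = total CM / EBIT = €4,043,219.40 / €2,690,819.40 = 1.5026.
%ΔEBIT = DOL × %ΔSales = 1.5026 × +20.7% = +31.1%.

+31.1%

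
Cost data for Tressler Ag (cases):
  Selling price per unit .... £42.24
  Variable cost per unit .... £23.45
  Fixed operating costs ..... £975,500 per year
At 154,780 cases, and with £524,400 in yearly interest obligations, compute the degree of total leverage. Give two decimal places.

2.06

Contribution at this volume is 154,780 × £18.79 = £2,908,316.20.
Operating income = contribution − fixed costs = £2,908,316.20 − £975,500 = £1,932,816.20. Interest = £524,400.00.
DOL = £2,908,316.20 ÷ £1,932,816.20 = 1.5047; DFL = £1,932,816.20 ÷ £1,408,416.20 = 1.3723.
DCL = DOL × DFL = 1.5047 × 1.3723 = 2.0649.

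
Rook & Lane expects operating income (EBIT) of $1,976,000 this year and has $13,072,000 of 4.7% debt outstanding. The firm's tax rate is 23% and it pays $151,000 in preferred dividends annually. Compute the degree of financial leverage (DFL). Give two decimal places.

1.70

Interest = $614,384.00.
Preferred dividends grossed up pre-tax: $151,000 / (1 − 0.23) = $196,103.90.
DFL = EBIT ÷ [EBIT − I − D_p/(1−t)] = $1,976,000 ÷ [$1,976,000 − $614,384.00 − $196,103.90] = $1,976,000 ÷ $1,165,512.10 = 1.6954.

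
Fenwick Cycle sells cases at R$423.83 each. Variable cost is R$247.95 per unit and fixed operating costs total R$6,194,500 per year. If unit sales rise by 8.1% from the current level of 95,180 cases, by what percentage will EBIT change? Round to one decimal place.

+12.9%

Contribution at this volume is 95,180 × R$175.88 = R$16,740,258.40.
EBIT = R$16,740,258.40 − R$6,194,500 = R$10,545,758.40.
So DOL = total CM / EBIT = R$16,740,258.40 / R$10,545,758.40 = 1.5874.
So EBIT moves 1.5874 × (+8.1%) = +12.9%.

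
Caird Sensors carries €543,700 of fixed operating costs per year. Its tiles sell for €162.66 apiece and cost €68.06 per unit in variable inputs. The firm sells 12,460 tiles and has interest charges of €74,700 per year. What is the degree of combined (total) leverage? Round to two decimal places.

2.10

Total contribution margin = 12,460 × €94.60 = €1,178,716.00.
Subtracting fixed costs: EBIT = €1,178,716.00 − €543,700 = €635,016.00. Interest = €74,700.00.
DOL = €1,178,716.00 ÷ €635,016.00 = 1.8562; DFL = €635,016.00 ÷ €560,316.00 = 1.1333.
DCL = DOL × DFL = 1.8562 × 1.1333 = 2.1036.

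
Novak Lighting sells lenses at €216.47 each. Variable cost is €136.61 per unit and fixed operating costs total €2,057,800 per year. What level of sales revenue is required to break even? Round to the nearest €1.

Contribution margin per unit = €216.47 − €136.61 = €79.86, a CM ratio of €79.86 ÷ €216.47 = 0.3689.
Break-even revenue = fixed costs × price ÷ CM = €2,057,800 × €216.47 ÷ €79.86 = €5,577,911.

€5,577,911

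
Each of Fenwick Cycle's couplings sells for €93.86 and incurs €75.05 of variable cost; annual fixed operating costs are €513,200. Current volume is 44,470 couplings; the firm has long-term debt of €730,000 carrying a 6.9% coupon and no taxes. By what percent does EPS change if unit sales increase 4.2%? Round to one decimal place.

+12.9%

At 44,470 units, contribution = 44,470 × €18.81 = €836,480.70.
Operating income = contribution − fixed costs = €836,480.70 − €513,200 = €323,280.70.
After interest of €50,370.00, pre-tax earnings = €272,910.70.
Degree of combined leverage = contribution ÷ (EBIT − I) = €836,480.70 ÷ €272,910.70 = 3.0650.
EPS therefore changes by 3.0650 × (+4.2%) = +12.9%.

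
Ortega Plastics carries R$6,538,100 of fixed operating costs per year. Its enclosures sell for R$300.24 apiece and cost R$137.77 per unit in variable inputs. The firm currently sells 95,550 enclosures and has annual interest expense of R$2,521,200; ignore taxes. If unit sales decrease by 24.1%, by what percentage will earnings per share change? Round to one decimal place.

Total contribution margin = 95,550 × R$162.47 = R$15,524,008.50.
Operating income = contribution − fixed costs = R$15,524,008.50 − R$6,538,100 = R$8,985,908.50.
Interest = R$2,521,200.00, so EBIT − I = R$6,464,708.50.
DCL = total CM / (EBIT − I) = R$15,524,008.50 / R$6,464,708.50 = 2.4013.
%ΔEPS = DCL × %ΔSales = 2.4013 × -24.1% = -57.9%.

-57.9%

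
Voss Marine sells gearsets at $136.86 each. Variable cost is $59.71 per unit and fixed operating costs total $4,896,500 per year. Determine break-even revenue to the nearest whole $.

Contribution margin per unit = $136.86 − $59.71 = $77.15, a CM ratio of $77.15 ÷ $136.86 = 0.5637.
Break-even revenue = fixed costs × price ÷ CM = $4,896,500 × $136.86 ÷ $77.15 = $8,686,131.

$8,686,131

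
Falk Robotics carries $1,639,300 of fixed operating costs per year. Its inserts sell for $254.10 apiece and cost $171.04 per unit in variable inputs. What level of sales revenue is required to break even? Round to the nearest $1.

$5,015,003

CM per unit = $254.10 − $171.04 = $83.06; CM ratio = $83.06 / $254.10 = 0.3269.
Break-even sales = FC ÷ CM ratio = $1,639,300 × $254.10 / $83.06 = $5,015,003.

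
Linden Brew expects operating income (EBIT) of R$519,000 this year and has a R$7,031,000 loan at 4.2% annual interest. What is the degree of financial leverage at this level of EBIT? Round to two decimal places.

Interest = R$295,302.00.
DFL = EBIT ÷ (EBIT − I) = R$519,000 ÷ (R$519,000 − R$295,302.00) = R$519,000 ÷ R$223,698.00 = 2.3201.

2.32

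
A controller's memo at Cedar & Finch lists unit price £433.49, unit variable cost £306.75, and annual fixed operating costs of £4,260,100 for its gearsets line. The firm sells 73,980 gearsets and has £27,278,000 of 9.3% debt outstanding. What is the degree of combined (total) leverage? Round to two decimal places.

At 73,980 units, contribution = 73,980 × £126.74 = £9,376,225.20.
EBIT = £9,376,225.20 − £4,260,100 = £5,116,125.20. Interest = £2,536,854.00.
DOL = £9,376,225.20 ÷ £5,116,125.20 = 1.8327; DFL = £5,116,125.20 ÷ £2,579,271.20 = 1.9836.
DCL = DOL × DFL = 1.8327 × 1.9836 = 3.6353.

3.64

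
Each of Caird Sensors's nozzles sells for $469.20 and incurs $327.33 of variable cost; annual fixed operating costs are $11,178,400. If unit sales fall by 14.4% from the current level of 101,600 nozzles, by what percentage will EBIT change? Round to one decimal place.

-64.1%

Contribution at this volume is 101,600 × $141.87 = $14,413,992.00.
Operating income = contribution − fixed costs = $14,413,992.00 − $11,178,400 = $3,235,592.00.
Degree of operating leverage = $14,413,992.00 / $3,235,592.00 = 4.4548.
%ΔEBIT = DOL × %ΔSales = 4.4548 × -14.4% = -64.1%.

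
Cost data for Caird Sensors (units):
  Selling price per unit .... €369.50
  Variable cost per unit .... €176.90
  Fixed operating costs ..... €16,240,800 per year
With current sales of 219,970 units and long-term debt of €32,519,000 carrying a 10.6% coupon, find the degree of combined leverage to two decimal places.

Contribution at this volume is 219,970 × €192.60 = €42,366,222.00.
EBIT = €42,366,222.00 − €16,240,800 = €26,125,422.00. Interest = €3,447,014.00.
DOL = €42,366,222.00 ÷ €26,125,422.00 = 1.6216; DFL = €26,125,422.00 ÷ €22,678,408.00 = 1.1520.
DCL = DOL × DFL = 1.6216 × 1.1520 = 1.8681.

1.87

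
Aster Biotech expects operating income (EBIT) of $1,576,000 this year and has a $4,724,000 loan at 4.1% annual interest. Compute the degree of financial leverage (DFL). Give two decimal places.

Interest = $193,684.00.
DFL = EBIT ÷ (EBIT − I) = $1,576,000 ÷ ($1,576,000 − $193,684.00) = $1,576,000 ÷ $1,382,316.00 = 1.1401.

1.14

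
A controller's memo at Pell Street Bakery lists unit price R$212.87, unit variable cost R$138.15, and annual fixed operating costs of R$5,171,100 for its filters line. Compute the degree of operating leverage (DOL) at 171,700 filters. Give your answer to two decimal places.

At 171,700 units, contribution = 171,700 × R$74.72 = R$12,829,424.00.
Subtracting fixed costs: EBIT = R$12,829,424.00 − R$5,171,100 = R$7,658,324.00.
So DOL = total CM / EBIT = R$12,829,424.00 / R$7,658,324.00 = 1.6752.

1.68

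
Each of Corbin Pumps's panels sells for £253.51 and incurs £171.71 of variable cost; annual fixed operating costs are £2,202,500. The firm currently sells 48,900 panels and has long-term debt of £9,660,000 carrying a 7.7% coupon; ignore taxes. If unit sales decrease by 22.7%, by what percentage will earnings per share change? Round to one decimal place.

-86.2%

At 48,900 units, contribution = 48,900 × £81.80 = £4,000,020.00.
Operating income = contribution − fixed costs = £4,000,020.00 − £2,202,500 = £1,797,520.00.
After interest of £743,820.00, pre-tax earnings = £1,053,700.00.
DCL = total CM / (EBIT − I) = £4,000,020.00 / £1,053,700.00 = 3.7962.
EPS therefore changes by 3.7962 × (-22.7%) = -86.2%.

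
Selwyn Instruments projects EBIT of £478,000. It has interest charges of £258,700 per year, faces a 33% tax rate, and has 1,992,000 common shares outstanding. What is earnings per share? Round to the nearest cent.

Pre-tax income = £478,000 − £258,700.00 = £219,300.00.
Net income = £219,300.00 × (1 − 0.33) = £146,931.00.
Per share: £146,931.00 / 1,992,000 shares = £0.07.

£0.07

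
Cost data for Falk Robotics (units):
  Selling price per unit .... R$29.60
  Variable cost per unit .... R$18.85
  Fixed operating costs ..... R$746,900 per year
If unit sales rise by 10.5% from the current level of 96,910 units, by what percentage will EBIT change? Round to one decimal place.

Contribution at this volume is 96,910 × R$10.75 = R$1,041,782.50.
Subtracting fixed costs: EBIT = R$1,041,782.50 − R$746,900 = R$294,882.50.
Degree of operating leverage = R$1,041,782.50 / R$294,882.50 = 3.5329.
%ΔEBIT = DOL × %ΔSales = 3.5329 × +10.5% = +37.1%.

+37.1%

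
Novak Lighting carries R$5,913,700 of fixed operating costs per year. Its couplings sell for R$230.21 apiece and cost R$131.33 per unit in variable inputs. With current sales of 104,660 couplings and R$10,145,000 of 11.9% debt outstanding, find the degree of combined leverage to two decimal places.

Contribution at this volume is 104,660 × R$98.88 = R$10,348,780.80.
EBIT = R$10,348,780.80 − R$5,913,700 = R$4,435,080.80. Interest = R$1,207,255.00, so EBIT − I = R$3,227,825.80.
Degree of total leverage = total CM / (EBIT − interest) = R$10,348,780.80 / R$3,227,825.80 = 3.2061.

3.21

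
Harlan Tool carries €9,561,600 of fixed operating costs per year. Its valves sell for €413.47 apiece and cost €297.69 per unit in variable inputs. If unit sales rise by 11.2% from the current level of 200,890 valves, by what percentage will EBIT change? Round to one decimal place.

At 200,890 units, contribution = 200,890 × €115.78 = €23,259,044.20.
Subtracting fixed costs: EBIT = €23,259,044.20 − €9,561,600 = €13,697,444.20.
Degree of operating leverage = €23,259,044.20 / €13,697,444.20 = 1.6981.
Operating income changes by 1.6981 × +11.2% = +19.0%.

+19.0%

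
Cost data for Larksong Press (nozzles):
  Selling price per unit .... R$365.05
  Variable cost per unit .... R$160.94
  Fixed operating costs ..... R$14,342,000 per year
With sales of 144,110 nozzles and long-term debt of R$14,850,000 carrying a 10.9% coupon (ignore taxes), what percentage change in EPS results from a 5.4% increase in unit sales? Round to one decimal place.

Total contribution margin = 144,110 × R$204.11 = R$29,414,292.10.
Subtracting fixed costs: EBIT = R$29,414,292.10 − R$14,342,000 = R$15,072,292.10.
After interest of R$1,618,650.00, pre-tax earnings = R$13,453,642.10.
DCL = total CM / (EBIT − I) = R$29,414,292.10 / R$13,453,642.10 = 2.1863.
EPS therefore changes by 2.1863 × (+5.4%) = +11.8%.

+11.8%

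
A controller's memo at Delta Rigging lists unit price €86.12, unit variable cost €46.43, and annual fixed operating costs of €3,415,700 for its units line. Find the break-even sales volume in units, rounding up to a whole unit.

86,060 units

Unit CM = price − variable cost = €86.12 − €46.43 = €39.69.
Units to break even: €3,415,700 ÷ €39.69 = 86,059.46, rounded up to 86,060.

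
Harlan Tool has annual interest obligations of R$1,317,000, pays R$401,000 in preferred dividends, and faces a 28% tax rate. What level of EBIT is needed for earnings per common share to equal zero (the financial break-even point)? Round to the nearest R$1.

R$1,873,944

Grossing the preferred dividend up to pre-tax terms: R$401,000 / (1 − 0.28) = R$556,944.44.
Financial break-even EBIT = interest + D_p ÷ (1 − t) = R$1,317,000 + R$556,944.44 = R$1,873,944.44.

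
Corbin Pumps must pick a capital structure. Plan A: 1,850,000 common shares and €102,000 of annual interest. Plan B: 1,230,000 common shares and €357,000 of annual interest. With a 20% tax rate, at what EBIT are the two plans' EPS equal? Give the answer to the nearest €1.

€862,887

At indifference, (EBIT − 102,000)(1 − t)/1,850,000 = (EBIT − 357,000)(1 − t)/1,230,000.
Cancelling (1 − t) and cross-multiplying: 1,230,000·(EBIT − 102,000) = 1,850,000·(EBIT − 357,000).
Solving, EBIT = (357,000·1,850,000 − 102,000·1,230,000) / (1,850,000 − 1,230,000) = 534,990,000,000 / 620,000 = 862,887.10.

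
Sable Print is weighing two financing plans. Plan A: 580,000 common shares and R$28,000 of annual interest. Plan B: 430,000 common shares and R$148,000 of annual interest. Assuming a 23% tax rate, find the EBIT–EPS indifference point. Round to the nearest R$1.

R$492,000

At indifference, (EBIT − 28,000)(1 − t)/580,000 = (EBIT − 148,000)(1 − t)/430,000.
Cancelling (1 − t) and cross-multiplying: 430,000·(EBIT − 28,000) = 580,000·(EBIT − 148,000).
EBIT × (580,000 − 430,000) = 148,000 × 580,000 − 28,000 × 430,000 = 73,800,000,000, so EBIT = 73,800,000,000 ÷ 150,000 = 492,000.00.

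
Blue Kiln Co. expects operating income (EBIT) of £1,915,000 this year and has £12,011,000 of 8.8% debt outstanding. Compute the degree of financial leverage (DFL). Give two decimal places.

Annual interest charges come to £1,056,968.00.
DFL = EBIT ÷ (EBIT − I) = £1,915,000 ÷ (£1,915,000 − £1,056,968.00) = £1,915,000 ÷ £858,032.00 = 2.2319.

2.23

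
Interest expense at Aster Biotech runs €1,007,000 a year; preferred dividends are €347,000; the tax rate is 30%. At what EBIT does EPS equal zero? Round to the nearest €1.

Preferred dividends are paid after tax, so their pre-tax equivalent is €347,000 ÷ (1 − 0.30) = €495,714.29.
EPS = 0 when EBIT covers interest plus the pre-tax preferred burden: €1,007,000 + €495,714.29 = €1,502,714.29.

€1,502,714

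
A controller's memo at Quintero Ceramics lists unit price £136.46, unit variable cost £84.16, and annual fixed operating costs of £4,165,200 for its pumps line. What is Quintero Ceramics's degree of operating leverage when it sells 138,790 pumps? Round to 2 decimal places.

2.35

Total contribution margin = 138,790 × £52.30 = £7,258,717.00.
EBIT = £7,258,717.00 − £4,165,200 = £3,093,517.00.
Degree of operating leverage = £7,258,717.00 / £3,093,517.00 = 2.3464.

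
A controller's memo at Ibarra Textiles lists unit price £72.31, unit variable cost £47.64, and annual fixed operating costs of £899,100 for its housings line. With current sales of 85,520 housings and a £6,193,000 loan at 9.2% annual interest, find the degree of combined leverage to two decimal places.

Total contribution margin = 85,520 × £24.67 = £2,109,778.40.
Subtracting fixed costs: EBIT = £2,109,778.40 − £899,100 = £1,210,678.40. Interest = £569,756.00.
DOL = £2,109,778.40 ÷ £1,210,678.40 = 1.7426; DFL = £1,210,678.40 ÷ £640,922.40 = 1.8890.
Combined leverage = 1.7426 × 1.8890 = 3.2918.

3.29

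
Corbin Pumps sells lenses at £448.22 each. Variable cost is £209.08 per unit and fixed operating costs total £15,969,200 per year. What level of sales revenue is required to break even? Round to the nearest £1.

Contribution margin per unit = £448.22 − £209.08 = £239.14, a CM ratio of £239.14 ÷ £448.22 = 0.5335.
Break-even revenue = fixed costs × price ÷ CM = £15,969,200 × £448.22 ÷ £239.14 = £29,931,065.

£29,931,065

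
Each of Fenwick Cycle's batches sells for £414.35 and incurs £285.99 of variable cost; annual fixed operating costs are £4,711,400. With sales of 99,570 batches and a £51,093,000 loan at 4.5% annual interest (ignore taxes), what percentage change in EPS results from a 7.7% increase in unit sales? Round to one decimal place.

+17.1%

Contribution at this volume is 99,570 × £128.36 = £12,780,805.20.
EBIT = £12,780,805.20 − £4,711,400 = £8,069,405.20.
After interest of £2,299,185.00, pre-tax earnings = £5,770,220.20.
DCL = total CM / (EBIT − I) = £12,780,805.20 / £5,770,220.20 = 2.2150.
EPS therefore changes by 2.2150 × (+7.7%) = +17.1%.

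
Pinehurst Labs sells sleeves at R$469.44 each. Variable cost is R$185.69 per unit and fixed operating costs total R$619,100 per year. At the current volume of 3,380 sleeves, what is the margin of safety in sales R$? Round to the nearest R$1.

R$562,459

Contribution margin per unit = R$469.44 − R$185.69 = R$283.75. Break-even units = R$619,100 ÷ R$283.75 = 2,181.85; break-even revenue = 2,181.85 × R$469.44 = R$1,024,247.77.
Current sales = 3,380 × R$469.44 = R$1,586,707.20.
Margin of safety = R$1,586,707.20 − R$1,024,247.77 = R$562,459.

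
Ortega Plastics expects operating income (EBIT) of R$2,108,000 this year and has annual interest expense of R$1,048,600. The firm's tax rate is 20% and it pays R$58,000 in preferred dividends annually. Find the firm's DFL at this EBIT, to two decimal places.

Annual interest charges come to R$1,048,600.00.
Preferred dividends grossed up pre-tax: R$58,000 / (1 − 0.20) = R$72,500.00.
DFL = EBIT ÷ [EBIT − I − D_p/(1−t)] = R$2,108,000 ÷ [R$2,108,000 − R$1,048,600.00 − R$72,500.00] = R$2,108,000 ÷ R$986,900.00 = 2.1360.

2.14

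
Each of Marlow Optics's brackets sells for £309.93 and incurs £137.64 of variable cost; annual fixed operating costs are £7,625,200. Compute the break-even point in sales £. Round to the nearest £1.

CM per unit = £309.93 − £137.64 = £172.29; CM ratio = £172.29 / £309.93 = 0.5559.
Break-even sales = FC ÷ CM ratio = £7,625,200 × £309.93 / £172.29 = £13,716,862.

£13,716,862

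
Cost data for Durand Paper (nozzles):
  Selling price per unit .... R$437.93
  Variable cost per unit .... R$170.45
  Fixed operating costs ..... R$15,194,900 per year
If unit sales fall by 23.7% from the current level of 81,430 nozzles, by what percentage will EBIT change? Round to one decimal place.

Contribution at this volume is 81,430 × R$267.48 = R$21,780,896.40.
Operating income = contribution − fixed costs = R$21,780,896.40 − R$15,194,900 = R$6,585,996.40.
So DOL = total CM / EBIT = R$21,780,896.40 / R$6,585,996.40 = 3.3072.
Operating income changes by 3.3072 × -23.7% = -78.4%.

-78.4%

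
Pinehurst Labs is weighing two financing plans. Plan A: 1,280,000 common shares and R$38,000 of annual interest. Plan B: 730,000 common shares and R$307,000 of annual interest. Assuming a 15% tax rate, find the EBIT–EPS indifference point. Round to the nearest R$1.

R$664,036

At indifference, (EBIT − 38,000)(1 − t)/1,280,000 = (EBIT − 307,000)(1 − t)/730,000.
The (1 − t) factor cancels: (EBIT − 38,000) × 730,000 = (EBIT − 307,000) × 1,280,000.
Solving, EBIT = (307,000·1,280,000 − 38,000·730,000) / (1,280,000 − 730,000) = 365,220,000,000 / 550,000 = 664,036.36.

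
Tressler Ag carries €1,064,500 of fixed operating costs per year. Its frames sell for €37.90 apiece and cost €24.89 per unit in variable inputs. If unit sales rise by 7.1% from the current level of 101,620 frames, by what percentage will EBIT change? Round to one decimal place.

+36.4%

At 101,620 units, contribution = 101,620 × €13.01 = €1,322,076.20.
Operating income = contribution − fixed costs = €1,322,076.20 − €1,064,500 = €257,576.20.
DOL = contribution ÷ EBIT = €1,322,076.20 ÷ €257,576.20 = 5.1328.
Operating income changes by 5.1328 × +7.1% = +36.4%.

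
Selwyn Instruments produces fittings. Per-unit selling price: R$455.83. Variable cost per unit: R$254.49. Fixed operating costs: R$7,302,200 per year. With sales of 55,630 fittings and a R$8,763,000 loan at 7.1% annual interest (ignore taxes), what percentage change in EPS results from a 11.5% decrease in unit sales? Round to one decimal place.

-39.3%

Total contribution margin = 55,630 × R$201.34 = R$11,200,544.20.
Subtracting fixed costs: EBIT = R$11,200,544.20 − R$7,302,200 = R$3,898,344.20.
Interest = R$622,173.00, so EBIT − I = R$3,276,171.20.
Degree of combined leverage = contribution ÷ (EBIT − I) = R$11,200,544.20 ÷ R$3,276,171.20 = 3.4188.
EPS therefore changes by 3.4188 × (-11.5%) = -39.3%.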